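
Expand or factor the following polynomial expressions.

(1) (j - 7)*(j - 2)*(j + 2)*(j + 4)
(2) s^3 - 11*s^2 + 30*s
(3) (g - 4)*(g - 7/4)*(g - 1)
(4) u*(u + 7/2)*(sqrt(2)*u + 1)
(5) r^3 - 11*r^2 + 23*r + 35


(1) = j^4 - 3*j^3 - 32*j^2 + 12*j + 112
(2) = s*(s - 6)*(s - 5)
(3) = g^3 - 27*g^2/4 + 51*g/4 - 7
(4) = sqrt(2)*u^3 + u^2 + 7*sqrt(2)*u^2/2 + 7*u/2
(5) = (r - 7)*(r - 5)*(r + 1)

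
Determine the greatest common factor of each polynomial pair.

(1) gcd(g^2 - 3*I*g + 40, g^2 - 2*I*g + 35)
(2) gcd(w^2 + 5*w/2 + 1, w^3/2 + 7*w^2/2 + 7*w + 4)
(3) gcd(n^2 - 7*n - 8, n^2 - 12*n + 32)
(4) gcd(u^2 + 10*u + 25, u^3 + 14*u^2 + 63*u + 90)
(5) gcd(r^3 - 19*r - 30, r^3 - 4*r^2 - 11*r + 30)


(1) = g + 5*I
(2) = w + 2
(3) = gcd((n - 8)*(n + 1), (n - 8)*(n - 4)) = n - 8
(4) = gcd((u + 5)^2, (u + 3)*(u + 5)*(u + 6)) = u + 5
(5) = r^2 - 2*r - 15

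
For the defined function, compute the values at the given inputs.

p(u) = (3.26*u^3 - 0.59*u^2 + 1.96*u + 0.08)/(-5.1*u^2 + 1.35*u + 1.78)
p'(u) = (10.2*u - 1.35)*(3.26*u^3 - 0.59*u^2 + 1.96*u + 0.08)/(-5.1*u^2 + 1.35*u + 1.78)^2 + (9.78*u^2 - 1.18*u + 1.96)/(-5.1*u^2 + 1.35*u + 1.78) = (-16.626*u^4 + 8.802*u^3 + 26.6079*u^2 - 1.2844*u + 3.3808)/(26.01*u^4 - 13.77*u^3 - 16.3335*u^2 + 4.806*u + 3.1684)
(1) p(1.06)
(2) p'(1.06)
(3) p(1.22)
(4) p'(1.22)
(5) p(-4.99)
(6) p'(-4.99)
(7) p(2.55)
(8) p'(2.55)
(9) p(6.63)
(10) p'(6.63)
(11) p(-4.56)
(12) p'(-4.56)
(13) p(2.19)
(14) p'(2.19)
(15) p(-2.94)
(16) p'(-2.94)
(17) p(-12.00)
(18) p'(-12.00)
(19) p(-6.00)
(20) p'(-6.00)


(1) = -2.13
(2) = 3.37
(3) = -1.80
(4) = 1.19
(5) = 3.25
(6) = -0.62
(7) = -1.98
(8) = -0.49
(9) = -4.39
(10) = -0.62
(11) = 2.99
(12) = -0.61
(13) = -1.81
(14) = -0.42
(15) = 2.02
(16) = -0.57
(17) = 7.67
(18) = -0.64
(19) = 3.88
(20) = -0.62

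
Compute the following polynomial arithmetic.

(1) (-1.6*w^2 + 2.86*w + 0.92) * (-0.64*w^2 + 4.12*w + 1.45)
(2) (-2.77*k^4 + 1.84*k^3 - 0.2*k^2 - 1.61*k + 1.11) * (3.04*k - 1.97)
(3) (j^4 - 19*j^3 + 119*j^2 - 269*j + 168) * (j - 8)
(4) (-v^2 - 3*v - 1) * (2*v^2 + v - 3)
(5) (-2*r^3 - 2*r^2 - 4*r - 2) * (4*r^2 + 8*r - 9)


(1) = 1.024*w^4 - 8.4224*w^3 + 8.8744*w^2 + 7.9374*w + 1.334
(2) = -8.4208*k^5 + 11.0505*k^4 - 4.2328*k^3 - 4.5004*k^2 + 6.5461*k - 2.1867
(3) = j^5 - 27*j^4 + 271*j^3 - 1221*j^2 + 2320*j - 1344
(4) = -2*v^4 - 7*v^3 - 2*v^2 + 8*v + 3
(5) = -8*r^5 - 24*r^4 - 14*r^3 - 22*r^2 + 20*r + 18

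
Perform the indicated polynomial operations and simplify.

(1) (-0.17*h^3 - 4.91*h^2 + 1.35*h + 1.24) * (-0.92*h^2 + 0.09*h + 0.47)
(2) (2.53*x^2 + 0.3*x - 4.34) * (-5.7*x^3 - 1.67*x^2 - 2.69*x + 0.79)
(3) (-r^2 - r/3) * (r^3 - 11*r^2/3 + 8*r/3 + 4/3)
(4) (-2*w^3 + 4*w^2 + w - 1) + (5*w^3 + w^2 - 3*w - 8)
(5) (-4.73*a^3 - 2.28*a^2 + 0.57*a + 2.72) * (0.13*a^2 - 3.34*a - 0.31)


(1) = 0.1564*h^5 + 4.5019*h^4 - 1.7638*h^3 - 3.327*h^2 + 0.7461*h + 0.5828
(2) = -14.421*x^5 - 5.9351*x^4 + 17.4313*x^3 + 8.4395*x^2 + 11.9116*x - 3.4286
(3) = -r^5 + 10*r^4/3 - 13*r^3/9 - 20*r^2/9 - 4*r/9
(4) = 3*w^3 + 5*w^2 - 2*w - 9
(5) = -0.6149*a^5 + 15.5018*a^4 + 9.1556*a^3 - 0.8434*a^2 - 9.2615*a - 0.8432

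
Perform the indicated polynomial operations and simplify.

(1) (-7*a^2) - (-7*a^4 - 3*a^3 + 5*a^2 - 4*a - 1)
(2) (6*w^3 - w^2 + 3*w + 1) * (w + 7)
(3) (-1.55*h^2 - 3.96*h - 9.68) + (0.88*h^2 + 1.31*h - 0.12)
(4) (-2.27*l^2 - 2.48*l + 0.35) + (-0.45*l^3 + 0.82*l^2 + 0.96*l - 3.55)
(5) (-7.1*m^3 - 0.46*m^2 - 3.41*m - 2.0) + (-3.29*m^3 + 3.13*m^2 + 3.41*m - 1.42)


(1) = 7*a^4 + 3*a^3 - 12*a^2 + 4*a + 1
(2) = 6*w^4 + 41*w^3 - 4*w^2 + 22*w + 7
(3) = -0.67*h^2 - 2.65*h - 9.8
(4) = -0.45*l^3 - 1.45*l^2 - 1.52*l - 3.2
(5) = -10.39*m^3 + 2.67*m^2 - 3.42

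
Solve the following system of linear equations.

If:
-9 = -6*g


Then:
g = 3/2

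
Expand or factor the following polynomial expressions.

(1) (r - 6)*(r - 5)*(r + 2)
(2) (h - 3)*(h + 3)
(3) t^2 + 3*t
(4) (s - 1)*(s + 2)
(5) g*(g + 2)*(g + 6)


(1) = r^3 - 9*r^2 + 8*r + 60
(2) = h^2 - 9
(3) = t*(t + 3)
(4) = s^2 + s - 2
(5) = g^3 + 8*g^2 + 12*g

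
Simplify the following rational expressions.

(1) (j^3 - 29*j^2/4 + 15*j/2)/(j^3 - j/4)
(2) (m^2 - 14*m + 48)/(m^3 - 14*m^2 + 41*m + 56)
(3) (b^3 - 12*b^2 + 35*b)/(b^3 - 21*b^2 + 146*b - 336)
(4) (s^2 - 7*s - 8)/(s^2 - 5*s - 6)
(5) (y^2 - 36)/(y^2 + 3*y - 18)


(1) = (4*j^2 - 29*j + 30)/(4*j^2 - 1)
(2) = (m - 6)/(m^2 - 6*m - 7)
(3) = (b^2 - 5*b)/(b^2 - 14*b + 48)
(4) = (s - 8)/(s - 6)
(5) = (y - 6)/(y - 3)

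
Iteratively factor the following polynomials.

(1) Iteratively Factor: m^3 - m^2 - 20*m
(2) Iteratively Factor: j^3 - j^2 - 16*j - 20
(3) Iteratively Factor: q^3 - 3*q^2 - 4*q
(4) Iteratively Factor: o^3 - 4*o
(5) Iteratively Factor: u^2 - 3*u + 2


(1) = (m - 5)*(m^2 + 4*m) = (m - 5)*(m + 4)*(m)
(2) = (j - 5)*(j^2 + 4*j + 4) = (j - 5)*(j + 2)*(j + 2)
(3) = (q + 1)*(q^2 - 4*q) = (q - 4)*(q + 1)*(q)
(4) = (o)*(o^2 - 4) = o*(o + 2)*(o - 2)
(5) = (u - 2)*(u - 1)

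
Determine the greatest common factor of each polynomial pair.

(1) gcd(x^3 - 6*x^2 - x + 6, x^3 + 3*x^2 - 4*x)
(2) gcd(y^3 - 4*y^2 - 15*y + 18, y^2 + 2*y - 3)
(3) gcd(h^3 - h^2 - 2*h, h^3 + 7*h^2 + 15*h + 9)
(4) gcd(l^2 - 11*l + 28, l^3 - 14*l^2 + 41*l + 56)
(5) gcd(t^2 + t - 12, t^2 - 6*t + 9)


(1) = gcd((x - 6)*(x - 1)*(x + 1), x*(x - 1)*(x + 4)) = x - 1
(2) = gcd((y - 6)*(y - 1)*(y + 3), (y - 1)*(y + 3)) = y^2 + 2*y - 3
(3) = gcd(h*(h - 2)*(h + 1), (h + 1)*(h + 3)^2) = h + 1
(4) = l - 7
(5) = gcd((t - 3)*(t + 4), (t - 3)^2) = t - 3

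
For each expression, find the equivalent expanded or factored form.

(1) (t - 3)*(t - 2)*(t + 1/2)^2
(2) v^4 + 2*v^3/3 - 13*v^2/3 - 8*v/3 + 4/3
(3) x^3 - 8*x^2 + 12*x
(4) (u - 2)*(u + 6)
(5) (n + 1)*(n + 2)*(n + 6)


(1) = t^4 - 4*t^3 + 5*t^2/4 + 19*t/4 + 3/2
(2) = (v - 2)*(v - 1/3)*(v + 1)*(v + 2)
(3) = x*(x - 6)*(x - 2)
(4) = u^2 + 4*u - 12
(5) = n^3 + 9*n^2 + 20*n + 12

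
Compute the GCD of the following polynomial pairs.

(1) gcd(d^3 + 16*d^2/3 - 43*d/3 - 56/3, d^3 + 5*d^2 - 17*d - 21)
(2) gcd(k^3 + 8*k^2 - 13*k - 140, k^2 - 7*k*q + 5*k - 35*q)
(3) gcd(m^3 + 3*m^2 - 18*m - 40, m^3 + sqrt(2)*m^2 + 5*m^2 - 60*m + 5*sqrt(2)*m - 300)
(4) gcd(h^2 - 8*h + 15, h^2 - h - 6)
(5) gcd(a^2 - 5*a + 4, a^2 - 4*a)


(1) = gcd((d - 8/3)*(d + 1)*(d + 7), (d - 3)*(d + 1)*(d + 7)) = d^2 + 8*d + 7
(2) = gcd((k - 4)*(k + 5)*(k + 7), (k + 5)*(k - 7*q)) = k + 5
(3) = gcd((m - 4)*(m + 2)*(m + 5), (m + 5)*(m - 5*sqrt(2))*(m + 6*sqrt(2))) = m + 5
(4) = gcd((h - 5)*(h - 3), (h - 3)*(h + 2)) = h - 3
(5) = a - 4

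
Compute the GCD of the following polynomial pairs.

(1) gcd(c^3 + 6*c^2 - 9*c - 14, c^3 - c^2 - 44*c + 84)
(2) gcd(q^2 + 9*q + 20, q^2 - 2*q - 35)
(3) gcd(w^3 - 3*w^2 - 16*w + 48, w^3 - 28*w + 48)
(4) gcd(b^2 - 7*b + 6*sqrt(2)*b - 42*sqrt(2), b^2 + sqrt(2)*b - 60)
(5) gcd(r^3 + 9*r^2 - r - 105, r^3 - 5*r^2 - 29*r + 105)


(1) = c^2 + 5*c - 14
(2) = q + 5
(3) = w - 4
(4) = b + 6*sqrt(2)
(5) = r^2 + 2*r - 15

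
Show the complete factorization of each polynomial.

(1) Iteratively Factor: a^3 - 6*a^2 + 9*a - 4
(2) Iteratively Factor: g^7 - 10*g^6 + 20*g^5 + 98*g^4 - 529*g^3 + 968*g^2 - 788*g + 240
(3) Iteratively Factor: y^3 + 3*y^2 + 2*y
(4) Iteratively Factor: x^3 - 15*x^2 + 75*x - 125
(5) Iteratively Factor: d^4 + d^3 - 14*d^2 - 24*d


(1) = (a - 4)*(a^2 - 2*a + 1) = (a - 4)*(a - 1)*(a - 1)
(2) = (g - 1)*(g^6 - 9*g^5 + 11*g^4 + 109*g^3 - 420*g^2 + 548*g - 240) = (g - 3)*(g - 1)*(g^5 - 6*g^4 - 7*g^3 + 88*g^2 - 156*g + 80) = (g - 3)*(g - 2)*(g - 1)*(g^4 - 4*g^3 - 15*g^2 + 58*g - 40) = (g - 3)*(g - 2)*(g - 1)^2*(g^3 - 3*g^2 - 18*g + 40) = (g - 5)*(g - 3)*(g - 2)*(g - 1)^2*(g^2 + 2*g - 8) = (g - 5)*(g - 3)*(g - 2)*(g - 1)^2*(g + 4)*(g - 2)
(3) = (y + 2)*(y^2 + y) = (y + 1)*(y + 2)*(y)
(4) = (x - 5)*(x^2 - 10*x + 25) = (x - 5)^2*(x - 5)
(5) = (d)*(d^3 + d^2 - 14*d - 24) = d*(d + 3)*(d^2 - 2*d - 8) = d*(d - 4)*(d + 3)*(d + 2)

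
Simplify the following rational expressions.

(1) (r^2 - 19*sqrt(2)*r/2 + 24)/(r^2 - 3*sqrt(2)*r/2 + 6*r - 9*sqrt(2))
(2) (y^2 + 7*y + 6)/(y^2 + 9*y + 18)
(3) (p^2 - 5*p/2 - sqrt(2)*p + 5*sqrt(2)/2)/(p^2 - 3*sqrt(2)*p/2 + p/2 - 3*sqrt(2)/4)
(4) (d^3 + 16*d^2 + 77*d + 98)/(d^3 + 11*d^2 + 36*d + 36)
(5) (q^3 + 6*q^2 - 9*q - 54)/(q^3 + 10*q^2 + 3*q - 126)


(1) = (4*r - 32*sqrt(2))/(4*r + 24)
(2) = (y + 1)/(y + 3)
(3) = (8*p^2 + p*(-20 - 8*sqrt(2)) + 20*sqrt(2))/(8*p^2 + p*(4 - 12*sqrt(2)) - 6*sqrt(2))
(4) = (d^2 + 14*d + 49)/(d^2 + 9*d + 18)
(5) = (q + 3)/(q + 7)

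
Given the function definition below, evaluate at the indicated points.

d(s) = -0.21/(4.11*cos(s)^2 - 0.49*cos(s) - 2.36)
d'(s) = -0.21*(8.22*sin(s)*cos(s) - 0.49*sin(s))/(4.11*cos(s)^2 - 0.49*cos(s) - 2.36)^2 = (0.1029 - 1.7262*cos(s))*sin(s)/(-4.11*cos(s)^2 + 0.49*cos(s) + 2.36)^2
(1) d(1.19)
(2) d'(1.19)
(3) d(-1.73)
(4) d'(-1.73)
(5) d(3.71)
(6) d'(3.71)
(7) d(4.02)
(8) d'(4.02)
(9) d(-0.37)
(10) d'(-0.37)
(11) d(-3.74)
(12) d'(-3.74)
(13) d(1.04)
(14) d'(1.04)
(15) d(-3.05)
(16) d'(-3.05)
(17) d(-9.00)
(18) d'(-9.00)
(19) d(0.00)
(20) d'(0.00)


(1) = 0.11
(2) = -0.13
(3) = 0.10
(4) = -0.08
(5) = -0.22
(6) = -0.89
(7) = 0.56
(8) = -6.69
(9) = -0.28
(10) = 0.95
(11) = -0.25
(12) = 1.19
(13) = 0.14
(14) = -0.28
(15) = -0.10
(16) = -0.03
(17) = -0.14
(18) = -0.31
(19) = -0.17
(20) = 0.00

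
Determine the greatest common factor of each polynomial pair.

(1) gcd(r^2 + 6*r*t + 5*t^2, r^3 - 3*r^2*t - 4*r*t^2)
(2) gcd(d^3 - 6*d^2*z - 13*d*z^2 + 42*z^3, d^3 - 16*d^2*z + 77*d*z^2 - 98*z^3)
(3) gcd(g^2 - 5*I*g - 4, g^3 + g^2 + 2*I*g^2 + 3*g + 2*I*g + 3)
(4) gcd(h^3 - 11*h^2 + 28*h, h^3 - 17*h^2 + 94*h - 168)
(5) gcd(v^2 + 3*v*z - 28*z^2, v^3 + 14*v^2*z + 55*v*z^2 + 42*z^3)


(1) = r + t
(2) = gcd((d - 7*z)*(d - 2*z)*(d + 3*z), (d - 7*z)^2*(d - 2*z)) = d^2 - 9*d*z + 14*z^2
(3) = gcd((g - 4*I)*(g - I), (g + 1)*(g - I)*(g + 3*I)) = g - I
(4) = h^2 - 11*h + 28
(5) = v + 7*z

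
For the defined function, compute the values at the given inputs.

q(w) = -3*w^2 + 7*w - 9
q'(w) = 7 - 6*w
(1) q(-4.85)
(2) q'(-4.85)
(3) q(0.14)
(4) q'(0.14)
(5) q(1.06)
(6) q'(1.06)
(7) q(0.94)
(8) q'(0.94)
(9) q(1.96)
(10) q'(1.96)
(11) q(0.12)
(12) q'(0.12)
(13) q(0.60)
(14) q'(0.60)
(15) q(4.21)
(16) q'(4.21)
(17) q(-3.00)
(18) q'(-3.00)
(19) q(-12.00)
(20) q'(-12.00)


(1) = -113.52
(2) = 36.10
(3) = -8.08
(4) = 6.16
(5) = -4.95
(6) = 0.64
(7) = -5.07
(8) = 1.36
(9) = -6.80
(10) = -4.76
(11) = -8.20
(12) = 6.28
(13) = -5.88
(14) = 3.40
(15) = -32.70
(16) = -18.26
(17) = -57.00
(18) = 25.00
(19) = -525.00
(20) = 79.00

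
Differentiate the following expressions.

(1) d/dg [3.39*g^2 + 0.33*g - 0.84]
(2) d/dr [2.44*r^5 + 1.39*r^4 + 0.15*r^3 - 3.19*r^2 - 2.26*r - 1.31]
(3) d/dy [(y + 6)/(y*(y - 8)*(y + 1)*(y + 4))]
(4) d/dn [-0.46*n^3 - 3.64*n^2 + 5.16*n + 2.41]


(1) = 6.78*g + 0.33
(2) = 12.2*r^4 + 5.56*r^3 + 0.45*r^2 - 6.38*r - 2.26
(3) = 3*(-y^4 - 6*y^3 + 30*y^2 + 144*y + 64)/(y^2*(y^6 - 6*y^5 - 63*y^4 + 152*y^3 + 1488*y^2 + 2304*y + 1024))
(4) = -1.38*n^2 - 7.28*n + 5.16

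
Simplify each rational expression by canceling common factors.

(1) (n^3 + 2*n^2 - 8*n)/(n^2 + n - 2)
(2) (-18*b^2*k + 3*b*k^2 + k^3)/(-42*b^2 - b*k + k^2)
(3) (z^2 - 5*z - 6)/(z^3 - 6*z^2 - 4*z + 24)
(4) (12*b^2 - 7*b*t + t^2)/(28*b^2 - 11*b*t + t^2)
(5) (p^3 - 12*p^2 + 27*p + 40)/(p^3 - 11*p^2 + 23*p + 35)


(1) = (n^3 + 2*n^2 - 8*n)/(n^2 + n - 2)
(2) = (3*b*k - k^2)/(7*b - k)
(3) = (z + 1)/(z^2 - 4)
(4) = (-3*b + t)/(-7*b + t)
(5) = (p - 8)/(p - 7)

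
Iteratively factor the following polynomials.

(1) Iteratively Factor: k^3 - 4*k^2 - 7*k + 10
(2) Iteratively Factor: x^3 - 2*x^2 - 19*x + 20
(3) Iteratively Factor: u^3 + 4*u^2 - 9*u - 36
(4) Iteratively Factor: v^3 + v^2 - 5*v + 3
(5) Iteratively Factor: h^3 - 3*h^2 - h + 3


(1) = (k - 5)*(k^2 + k - 2) = (k - 5)*(k + 2)*(k - 1)
(2) = (x - 5)*(x^2 + 3*x - 4) = (x - 5)*(x - 1)*(x + 4)
(3) = (u + 4)*(u^2 - 9) = (u + 3)*(u + 4)*(u - 3)
(4) = (v - 1)*(v^2 + 2*v - 3) = (v - 1)^2*(v + 3)
(5) = (h - 3)*(h^2 - 1) = (h - 3)*(h + 1)*(h - 1)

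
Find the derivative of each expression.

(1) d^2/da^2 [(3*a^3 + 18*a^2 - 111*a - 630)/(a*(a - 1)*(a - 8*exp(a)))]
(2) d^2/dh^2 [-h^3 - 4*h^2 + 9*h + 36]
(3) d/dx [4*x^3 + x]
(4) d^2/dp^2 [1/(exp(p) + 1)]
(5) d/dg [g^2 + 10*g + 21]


(1) = 6*(4*a^8*exp(a) + 32*a^7*exp(2*a) + 8*a^7*exp(a) + 64*a^6*exp(2*a) - 272*a^6*exp(a) + 7*a^6 - 1344*a^5*exp(2*a) + 488*a^5*exp(a) - 111*a^5 - 6272*a^4*exp(2*a) + 7468*a^4*exp(a) - 1149*a^4 - 14560*a^3*exp(2*a) + 1184*a^3*exp(a) + 1643*a^3 - 6720*a^2*exp(2*a) - 10080*a^2*exp(a) - 630*a^2 + 26880*a*exp(2*a) + 5040*a*exp(a) - 13440*exp(2*a))/(a^3*(a^6 - 24*a^5*exp(a) - 3*a^5 + 192*a^4*exp(2*a) + 72*a^4*exp(a) + 3*a^4 - 512*a^3*exp(3*a) - 576*a^3*exp(2*a) - 72*a^3*exp(a) - a^3 + 1536*a^2*exp(3*a) + 576*a^2*exp(2*a) + 24*a^2*exp(a) - 1536*a*exp(3*a) - 192*a*exp(2*a) + 512*exp(3*a)))
(2) = -6*h - 8
(3) = 12*x^2 + 1
(4) = (exp(p) - 1)*exp(p)/(exp(p) + 1)^3
(5) = 2*g + 10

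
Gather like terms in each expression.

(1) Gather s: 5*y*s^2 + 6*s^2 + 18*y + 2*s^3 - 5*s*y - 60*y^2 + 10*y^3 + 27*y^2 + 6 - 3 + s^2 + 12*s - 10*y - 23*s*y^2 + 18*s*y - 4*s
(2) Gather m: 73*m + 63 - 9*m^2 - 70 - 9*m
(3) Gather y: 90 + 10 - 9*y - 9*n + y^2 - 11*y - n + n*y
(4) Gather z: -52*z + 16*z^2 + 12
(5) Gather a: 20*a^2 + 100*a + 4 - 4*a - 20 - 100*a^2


(1) = 2*s^3 + s^2*(5*y + 7) + s*(-23*y^2 + 13*y + 8) + 10*y^3 - 33*y^2 + 8*y + 3
(2) = -9*m^2 + 64*m - 7
(3) = -10*n + y^2 + y*(n - 20) + 100
(4) = 16*z^2 - 52*z + 12
(5) = -80*a^2 + 96*a - 16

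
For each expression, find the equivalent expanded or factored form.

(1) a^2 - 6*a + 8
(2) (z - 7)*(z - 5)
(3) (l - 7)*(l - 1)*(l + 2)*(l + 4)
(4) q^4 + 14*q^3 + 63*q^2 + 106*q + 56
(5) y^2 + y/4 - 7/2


(1) = (a - 4)*(a - 2)
(2) = z^2 - 12*z + 35
(3) = l^4 - 2*l^3 - 33*l^2 - 22*l + 56
(4) = (q + 1)*(q + 2)*(q + 4)*(q + 7)
(5) = (y - 7/4)*(y + 2)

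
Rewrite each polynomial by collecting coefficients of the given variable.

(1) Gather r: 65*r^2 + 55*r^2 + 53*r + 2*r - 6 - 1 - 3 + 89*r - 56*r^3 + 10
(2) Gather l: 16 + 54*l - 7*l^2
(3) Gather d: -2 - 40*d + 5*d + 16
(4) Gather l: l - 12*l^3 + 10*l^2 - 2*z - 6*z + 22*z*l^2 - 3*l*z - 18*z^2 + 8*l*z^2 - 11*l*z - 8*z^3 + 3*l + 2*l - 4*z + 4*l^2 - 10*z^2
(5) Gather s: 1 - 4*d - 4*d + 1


(1) = -56*r^3 + 120*r^2 + 144*r
(2) = -7*l^2 + 54*l + 16
(3) = 14 - 35*d
(4) = -12*l^3 + l^2*(22*z + 14) + l*(8*z^2 - 14*z + 6) - 8*z^3 - 28*z^2 - 12*z
(5) = 2 - 8*d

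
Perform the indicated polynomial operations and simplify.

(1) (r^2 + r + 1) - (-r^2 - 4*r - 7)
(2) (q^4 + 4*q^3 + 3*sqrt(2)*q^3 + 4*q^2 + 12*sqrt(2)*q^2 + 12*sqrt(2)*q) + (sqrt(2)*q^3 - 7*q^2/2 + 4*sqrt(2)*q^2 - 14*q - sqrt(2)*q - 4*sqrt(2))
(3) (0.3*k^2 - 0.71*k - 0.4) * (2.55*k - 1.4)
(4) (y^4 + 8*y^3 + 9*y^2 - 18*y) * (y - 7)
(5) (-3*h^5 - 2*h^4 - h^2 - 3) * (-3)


(1) = 2*r^2 + 5*r + 8
(2) = q^4 + 4*q^3 + 4*sqrt(2)*q^3 + q^2/2 + 16*sqrt(2)*q^2 - 14*q + 11*sqrt(2)*q - 4*sqrt(2)
(3) = 0.765*k^3 - 2.2305*k^2 - 0.026*k + 0.56
(4) = y^5 + y^4 - 47*y^3 - 81*y^2 + 126*y
(5) = 9*h^5 + 6*h^4 + 3*h^2 + 9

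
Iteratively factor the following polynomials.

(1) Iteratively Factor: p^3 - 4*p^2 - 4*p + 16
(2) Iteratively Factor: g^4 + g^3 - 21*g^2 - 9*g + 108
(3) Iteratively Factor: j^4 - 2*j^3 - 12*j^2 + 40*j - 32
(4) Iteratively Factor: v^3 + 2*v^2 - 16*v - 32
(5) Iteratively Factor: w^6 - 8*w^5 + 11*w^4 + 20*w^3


(1) = (p - 2)*(p^2 - 2*p - 8) = (p - 2)*(p + 2)*(p - 4)
(2) = (g - 3)*(g^3 + 4*g^2 - 9*g - 36) = (g - 3)*(g + 4)*(g^2 - 9) = (g - 3)*(g + 3)*(g + 4)*(g - 3)
(3) = (j - 2)*(j^3 - 12*j + 16) = (j - 2)*(j + 4)*(j^2 - 4*j + 4) = (j - 2)^2*(j + 4)*(j - 2)
(4) = (v + 4)*(v^2 - 2*v - 8) = (v - 4)*(v + 4)*(v + 2)
(5) = (w)*(w^5 - 8*w^4 + 11*w^3 + 20*w^2) = w^2*(w^4 - 8*w^3 + 11*w^2 + 20*w) = w^3*(w^3 - 8*w^2 + 11*w + 20) = w^3*(w - 5)*(w^2 - 3*w - 4) = w^3*(w - 5)*(w - 4)*(w + 1)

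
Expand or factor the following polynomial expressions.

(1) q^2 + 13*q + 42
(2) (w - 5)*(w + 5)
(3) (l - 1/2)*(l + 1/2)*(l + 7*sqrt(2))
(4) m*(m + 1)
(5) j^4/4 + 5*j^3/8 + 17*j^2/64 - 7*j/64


(1) = (q + 6)*(q + 7)
(2) = w^2 - 25
(3) = l^3 + 7*sqrt(2)*l^2 - l/4 - 7*sqrt(2)/4
(4) = m^2 + m
(5) = j*(j/4 + 1/4)*(j - 1/4)*(j + 7/4)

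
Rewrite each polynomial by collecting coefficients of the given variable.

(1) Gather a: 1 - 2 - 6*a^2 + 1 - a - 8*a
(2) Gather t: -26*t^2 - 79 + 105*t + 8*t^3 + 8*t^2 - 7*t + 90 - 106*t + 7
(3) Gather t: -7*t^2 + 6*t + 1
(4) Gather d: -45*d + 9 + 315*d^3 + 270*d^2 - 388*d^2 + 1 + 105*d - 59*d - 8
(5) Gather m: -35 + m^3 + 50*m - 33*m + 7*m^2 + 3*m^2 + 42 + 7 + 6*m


(1) = -6*a^2 - 9*a
(2) = 8*t^3 - 18*t^2 - 8*t + 18
(3) = -7*t^2 + 6*t + 1
(4) = 315*d^3 - 118*d^2 + d + 2
(5) = m^3 + 10*m^2 + 23*m + 14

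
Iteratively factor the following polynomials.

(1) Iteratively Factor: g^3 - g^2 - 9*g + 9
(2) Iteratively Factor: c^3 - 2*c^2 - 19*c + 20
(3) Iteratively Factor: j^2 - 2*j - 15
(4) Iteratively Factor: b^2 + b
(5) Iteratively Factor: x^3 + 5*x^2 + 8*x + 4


(1) = (g - 3)*(g^2 + 2*g - 3) = (g - 3)*(g + 3)*(g - 1)
(2) = (c - 1)*(c^2 - c - 20) = (c - 1)*(c + 4)*(c - 5)
(3) = (j - 5)*(j + 3)
(4) = (b)*(b + 1)
(5) = (x + 2)*(x^2 + 3*x + 2) = (x + 2)^2*(x + 1)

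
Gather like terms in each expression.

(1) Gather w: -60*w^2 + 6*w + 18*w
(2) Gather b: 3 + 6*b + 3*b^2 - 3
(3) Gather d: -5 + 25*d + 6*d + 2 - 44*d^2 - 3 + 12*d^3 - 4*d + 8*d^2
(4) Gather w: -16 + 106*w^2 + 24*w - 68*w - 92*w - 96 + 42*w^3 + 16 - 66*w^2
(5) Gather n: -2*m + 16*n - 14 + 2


(1) = -60*w^2 + 24*w
(2) = 3*b^2 + 6*b
(3) = 12*d^3 - 36*d^2 + 27*d - 6
(4) = 42*w^3 + 40*w^2 - 136*w - 96
(5) = -2*m + 16*n - 12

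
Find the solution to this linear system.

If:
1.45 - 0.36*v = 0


Then:
v = 4.03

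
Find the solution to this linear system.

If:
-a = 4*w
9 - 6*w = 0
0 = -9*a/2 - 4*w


Then:
No Solution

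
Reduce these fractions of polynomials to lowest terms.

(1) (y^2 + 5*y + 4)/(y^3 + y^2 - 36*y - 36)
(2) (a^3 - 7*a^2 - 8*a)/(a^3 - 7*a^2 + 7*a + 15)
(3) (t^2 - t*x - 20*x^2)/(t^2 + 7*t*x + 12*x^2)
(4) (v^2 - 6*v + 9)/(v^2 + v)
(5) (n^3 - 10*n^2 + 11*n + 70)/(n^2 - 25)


(1) = (y + 4)/(y^2 - 36)
(2) = (a^2 - 8*a)/(a^2 - 8*a + 15)
(3) = (t - 5*x)/(t + 3*x)
(4) = (v^2 - 6*v + 9)/(v^2 + v)
(5) = (n^2 - 5*n - 14)/(n + 5)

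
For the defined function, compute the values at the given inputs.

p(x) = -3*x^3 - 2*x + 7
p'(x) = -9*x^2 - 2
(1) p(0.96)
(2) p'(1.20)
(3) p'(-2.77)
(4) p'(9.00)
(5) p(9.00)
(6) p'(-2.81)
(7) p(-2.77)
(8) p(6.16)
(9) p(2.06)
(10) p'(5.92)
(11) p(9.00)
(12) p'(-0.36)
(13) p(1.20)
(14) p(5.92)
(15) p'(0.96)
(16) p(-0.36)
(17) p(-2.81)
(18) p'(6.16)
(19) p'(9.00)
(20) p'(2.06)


(1) = 2.43
(2) = -14.96
(3) = -71.06
(4) = -731.00
(5) = -2198.00
(6) = -73.06
(7) = 76.30
(8) = -706.55
(9) = -23.35
(10) = -317.42
(11) = -2198.00
(12) = -3.17
(13) = -0.58
(14) = -627.26
(15) = -10.29
(16) = 7.86
(17) = 79.18
(18) = -343.51
(19) = -731.00
(20) = -40.19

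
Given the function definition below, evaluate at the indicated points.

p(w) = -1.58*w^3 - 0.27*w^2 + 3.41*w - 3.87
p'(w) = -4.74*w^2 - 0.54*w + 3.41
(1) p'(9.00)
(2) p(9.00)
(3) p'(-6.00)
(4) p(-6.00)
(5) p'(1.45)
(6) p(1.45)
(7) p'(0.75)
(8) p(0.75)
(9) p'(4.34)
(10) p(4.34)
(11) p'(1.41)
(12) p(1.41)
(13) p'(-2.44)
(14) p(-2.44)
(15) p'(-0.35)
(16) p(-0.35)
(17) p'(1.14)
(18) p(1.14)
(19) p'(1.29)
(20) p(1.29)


(1) = -385.39
(2) = -1146.87
(3) = -163.99
(4) = 307.23
(5) = -7.34
(6) = -4.31
(7) = 0.34
(8) = -2.13
(9) = -88.21
(10) = -123.32
(11) = -6.77
(12) = -4.03
(13) = -23.49
(14) = 9.15
(15) = 3.02
(16) = -5.03
(17) = -3.37
(18) = -2.67
(19) = -5.17
(20) = -3.31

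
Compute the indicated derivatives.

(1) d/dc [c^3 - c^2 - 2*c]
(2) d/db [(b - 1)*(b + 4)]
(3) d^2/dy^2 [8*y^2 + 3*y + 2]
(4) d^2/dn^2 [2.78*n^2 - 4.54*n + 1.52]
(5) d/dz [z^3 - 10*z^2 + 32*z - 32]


(1) = 3*c^2 - 2*c - 2
(2) = 2*b + 3
(3) = 16
(4) = 5.56000000000000
(5) = 3*z^2 - 20*z + 32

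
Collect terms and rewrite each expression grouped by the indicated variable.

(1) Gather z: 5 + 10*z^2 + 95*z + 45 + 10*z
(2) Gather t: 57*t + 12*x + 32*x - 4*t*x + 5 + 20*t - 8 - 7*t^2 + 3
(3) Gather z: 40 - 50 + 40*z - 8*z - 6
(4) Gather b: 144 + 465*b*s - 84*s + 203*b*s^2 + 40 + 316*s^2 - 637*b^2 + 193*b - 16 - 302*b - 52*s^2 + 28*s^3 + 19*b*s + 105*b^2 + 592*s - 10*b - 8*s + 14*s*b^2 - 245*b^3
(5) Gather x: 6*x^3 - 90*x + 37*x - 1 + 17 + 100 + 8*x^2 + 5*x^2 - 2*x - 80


(1) = 10*z^2 + 105*z + 50
(2) = -7*t^2 + t*(77 - 4*x) + 44*x
(3) = 32*z - 16
(4) = -245*b^3 + b^2*(14*s - 532) + b*(203*s^2 + 484*s - 119) + 28*s^3 + 264*s^2 + 500*s + 168
(5) = 6*x^3 + 13*x^2 - 55*x + 36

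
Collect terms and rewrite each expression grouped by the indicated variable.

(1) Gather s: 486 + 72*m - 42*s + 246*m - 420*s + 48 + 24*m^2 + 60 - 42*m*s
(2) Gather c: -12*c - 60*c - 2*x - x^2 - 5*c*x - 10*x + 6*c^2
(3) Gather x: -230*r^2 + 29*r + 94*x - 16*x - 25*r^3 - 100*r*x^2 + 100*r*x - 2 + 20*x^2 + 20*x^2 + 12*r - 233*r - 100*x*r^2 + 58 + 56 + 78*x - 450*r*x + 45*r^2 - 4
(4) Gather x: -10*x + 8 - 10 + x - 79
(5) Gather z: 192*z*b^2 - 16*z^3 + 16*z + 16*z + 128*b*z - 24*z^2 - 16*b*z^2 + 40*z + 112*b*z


(1) = 24*m^2 + 318*m + s*(-42*m - 462) + 594
(2) = 6*c^2 + c*(-5*x - 72) - x^2 - 12*x
(3) = -25*r^3 - 185*r^2 - 192*r + x^2*(40 - 100*r) + x*(-100*r^2 - 350*r + 156) + 108
(4) = -9*x - 81
(5) = -16*z^3 + z^2*(-16*b - 24) + z*(192*b^2 + 240*b + 72)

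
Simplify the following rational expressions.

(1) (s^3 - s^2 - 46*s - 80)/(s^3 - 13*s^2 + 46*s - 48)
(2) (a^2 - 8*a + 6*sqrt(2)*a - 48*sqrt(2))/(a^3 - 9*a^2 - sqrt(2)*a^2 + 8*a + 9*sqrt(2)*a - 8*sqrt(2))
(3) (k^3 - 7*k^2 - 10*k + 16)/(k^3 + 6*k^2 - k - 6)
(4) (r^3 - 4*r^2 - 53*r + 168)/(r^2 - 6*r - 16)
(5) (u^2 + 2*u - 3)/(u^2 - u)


(1) = (s^2 + 7*s + 10)/(s^2 - 5*s + 6)
(2) = (a + 6*sqrt(2))/(a^2 + a*(-sqrt(2) - 1) + sqrt(2))
(3) = (k^2 - 6*k - 16)/(k^2 + 7*k + 6)
(4) = (r^2 + 4*r - 21)/(r + 2)
(5) = (u + 3)/u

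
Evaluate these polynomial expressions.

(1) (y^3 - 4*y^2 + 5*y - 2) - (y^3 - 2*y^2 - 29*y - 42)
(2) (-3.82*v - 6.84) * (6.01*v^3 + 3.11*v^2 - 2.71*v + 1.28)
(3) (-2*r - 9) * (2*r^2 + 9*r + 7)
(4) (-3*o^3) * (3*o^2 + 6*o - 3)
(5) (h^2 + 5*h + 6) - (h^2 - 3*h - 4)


(1) = -2*y^2 + 34*y + 40
(2) = -22.9582*v^4 - 52.9886*v^3 - 10.9202*v^2 + 13.6468*v - 8.7552
(3) = -4*r^3 - 36*r^2 - 95*r - 63
(4) = -9*o^5 - 18*o^4 + 9*o^3
(5) = 8*h + 10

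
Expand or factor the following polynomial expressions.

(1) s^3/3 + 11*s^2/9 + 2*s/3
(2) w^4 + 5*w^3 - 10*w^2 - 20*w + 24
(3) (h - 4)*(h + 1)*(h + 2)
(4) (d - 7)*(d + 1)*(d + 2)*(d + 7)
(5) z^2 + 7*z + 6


(1) = s*(s/3 + 1)*(s + 2/3)
(2) = (w - 2)*(w - 1)*(w + 2)*(w + 6)
(3) = h^3 - h^2 - 10*h - 8
(4) = d^4 + 3*d^3 - 47*d^2 - 147*d - 98
(5) = (z + 1)*(z + 6)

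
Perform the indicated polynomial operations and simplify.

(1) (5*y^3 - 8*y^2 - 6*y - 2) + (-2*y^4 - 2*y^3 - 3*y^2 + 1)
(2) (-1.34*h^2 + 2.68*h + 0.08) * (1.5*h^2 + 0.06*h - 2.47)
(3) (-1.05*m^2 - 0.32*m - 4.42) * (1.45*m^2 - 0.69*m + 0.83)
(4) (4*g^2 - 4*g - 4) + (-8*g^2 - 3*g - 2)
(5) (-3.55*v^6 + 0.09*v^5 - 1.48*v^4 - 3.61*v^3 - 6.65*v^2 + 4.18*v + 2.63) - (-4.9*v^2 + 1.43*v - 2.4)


(1) = -2*y^4 + 3*y^3 - 11*y^2 - 6*y - 1
(2) = -2.01*h^4 + 3.9396*h^3 + 3.5906*h^2 - 6.6148*h - 0.1976
(3) = -1.5225*m^4 + 0.2605*m^3 - 7.0597*m^2 + 2.7842*m - 3.6686
(4) = -4*g^2 - 7*g - 6
(5) = -3.55*v^6 + 0.09*v^5 - 1.48*v^4 - 3.61*v^3 - 1.75*v^2 + 2.75*v + 5.03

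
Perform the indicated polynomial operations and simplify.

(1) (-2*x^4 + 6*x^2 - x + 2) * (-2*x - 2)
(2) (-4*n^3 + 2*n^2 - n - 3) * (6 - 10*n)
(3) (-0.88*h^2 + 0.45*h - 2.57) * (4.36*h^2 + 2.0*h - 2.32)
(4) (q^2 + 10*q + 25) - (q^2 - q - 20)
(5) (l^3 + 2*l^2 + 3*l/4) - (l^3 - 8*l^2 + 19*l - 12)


(1) = 4*x^5 + 4*x^4 - 12*x^3 - 10*x^2 - 2*x - 4
(2) = 40*n^4 - 44*n^3 + 22*n^2 + 24*n - 18
(3) = -3.8368*h^4 + 0.202*h^3 - 8.2636*h^2 - 6.184*h + 5.9624
(4) = 11*q + 45
(5) = 10*l^2 - 73*l/4 + 12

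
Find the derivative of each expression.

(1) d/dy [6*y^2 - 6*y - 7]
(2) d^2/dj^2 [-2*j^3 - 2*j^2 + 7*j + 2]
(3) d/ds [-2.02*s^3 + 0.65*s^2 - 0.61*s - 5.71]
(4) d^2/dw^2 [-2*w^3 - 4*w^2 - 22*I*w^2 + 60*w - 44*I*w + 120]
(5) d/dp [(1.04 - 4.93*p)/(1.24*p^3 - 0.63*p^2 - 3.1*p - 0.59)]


(1) = 12*y - 6
(2) = -12*j - 4
(3) = -6.06*s^2 + 1.3*s - 0.61
(4) = -12*w - 8 - 44*I
(5) = (12.2264*p^3 - 6.9747*p^2 + 1.3104*p + 6.1327)/(1.5376*p^6 - 1.5624*p^5 - 7.2911*p^4 + 2.4428*p^3 + 10.3534*p^2 + 3.658*p + 0.3481)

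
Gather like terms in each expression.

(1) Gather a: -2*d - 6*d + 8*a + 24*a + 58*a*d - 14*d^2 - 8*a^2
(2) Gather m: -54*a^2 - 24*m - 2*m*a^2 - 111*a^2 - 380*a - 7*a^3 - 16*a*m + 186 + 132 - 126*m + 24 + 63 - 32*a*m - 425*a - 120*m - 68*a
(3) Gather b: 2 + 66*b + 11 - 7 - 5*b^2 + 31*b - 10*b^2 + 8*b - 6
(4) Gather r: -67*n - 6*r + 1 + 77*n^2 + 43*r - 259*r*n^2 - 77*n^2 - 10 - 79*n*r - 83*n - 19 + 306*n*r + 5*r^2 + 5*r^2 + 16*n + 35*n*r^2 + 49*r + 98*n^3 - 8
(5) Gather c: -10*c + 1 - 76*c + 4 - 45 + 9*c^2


(1) = -8*a^2 + a*(58*d + 32) - 14*d^2 - 8*d
(2) = -7*a^3 - 165*a^2 - 873*a + m*(-2*a^2 - 48*a - 270) + 405
(3) = -15*b^2 + 105*b
(4) = 98*n^3 - 134*n + r^2*(35*n + 10) + r*(-259*n^2 + 227*n + 86) - 36
(5) = 9*c^2 - 86*c - 40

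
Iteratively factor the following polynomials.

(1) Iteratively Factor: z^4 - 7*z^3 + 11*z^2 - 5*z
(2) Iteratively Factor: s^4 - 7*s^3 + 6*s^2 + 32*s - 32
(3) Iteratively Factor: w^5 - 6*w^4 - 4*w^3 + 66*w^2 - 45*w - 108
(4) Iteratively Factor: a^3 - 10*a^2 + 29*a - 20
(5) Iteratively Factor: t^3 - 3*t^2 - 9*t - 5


(1) = (z)*(z^3 - 7*z^2 + 11*z - 5) = z*(z - 1)*(z^2 - 6*z + 5) = z*(z - 5)*(z - 1)*(z - 1)
(2) = (s - 4)*(s^3 - 3*s^2 - 6*s + 8) = (s - 4)^2*(s^2 + s - 2) = (s - 4)^2*(s - 1)*(s + 2)
(3) = (w - 3)*(w^4 - 3*w^3 - 13*w^2 + 27*w + 36) = (w - 3)*(w + 3)*(w^3 - 6*w^2 + 5*w + 12) = (w - 3)^2*(w + 3)*(w^2 - 3*w - 4) = (w - 3)^2*(w + 1)*(w + 3)*(w - 4)
(4) = (a - 5)*(a^2 - 5*a + 4) = (a - 5)*(a - 1)*(a - 4)
(5) = (t + 1)*(t^2 - 4*t - 5) = (t + 1)^2*(t - 5)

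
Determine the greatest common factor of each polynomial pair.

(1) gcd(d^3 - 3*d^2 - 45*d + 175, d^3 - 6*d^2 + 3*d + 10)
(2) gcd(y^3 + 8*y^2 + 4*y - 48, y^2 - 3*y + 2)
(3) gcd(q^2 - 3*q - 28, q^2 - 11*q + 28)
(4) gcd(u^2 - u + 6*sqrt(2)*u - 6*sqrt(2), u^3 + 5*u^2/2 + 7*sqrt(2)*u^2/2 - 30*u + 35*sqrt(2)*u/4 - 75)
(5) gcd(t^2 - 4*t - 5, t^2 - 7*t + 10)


(1) = d - 5
(2) = y - 2
(3) = q - 7
(4) = u + 6*sqrt(2)
(5) = gcd((t - 5)*(t + 1), (t - 5)*(t - 2)) = t - 5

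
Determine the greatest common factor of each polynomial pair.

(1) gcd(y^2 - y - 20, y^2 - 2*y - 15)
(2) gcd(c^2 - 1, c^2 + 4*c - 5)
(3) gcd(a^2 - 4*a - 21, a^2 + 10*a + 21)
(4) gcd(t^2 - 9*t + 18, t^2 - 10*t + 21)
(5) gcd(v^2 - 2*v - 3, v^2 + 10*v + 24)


(1) = gcd((y - 5)*(y + 4), (y - 5)*(y + 3)) = y - 5
(2) = c - 1
(3) = gcd((a - 7)*(a + 3), (a + 3)*(a + 7)) = a + 3
(4) = gcd((t - 6)*(t - 3), (t - 7)*(t - 3)) = t - 3
(5) = gcd((v - 3)*(v + 1), (v + 4)*(v + 6)) = 1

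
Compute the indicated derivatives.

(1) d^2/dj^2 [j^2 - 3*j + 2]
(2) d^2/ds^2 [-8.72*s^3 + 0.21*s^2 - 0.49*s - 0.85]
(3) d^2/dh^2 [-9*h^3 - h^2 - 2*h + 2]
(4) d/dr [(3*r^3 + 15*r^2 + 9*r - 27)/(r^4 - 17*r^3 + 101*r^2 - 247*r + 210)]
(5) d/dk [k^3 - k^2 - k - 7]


(1) = 2
(2) = 0.42 - 52.32*s
(3) = -54*h - 2
(4) = 3*(-r^6 - 10*r^5 + 177*r^4 - 356*r^3 - 1367*r^2 + 3918*r - 1593)/(r^8 - 34*r^7 + 491*r^6 - 3928*r^5 + 19019*r^4 - 57034*r^3 + 103429*r^2 - 103740*r + 44100)
(5) = 3*k^2 - 2*k - 1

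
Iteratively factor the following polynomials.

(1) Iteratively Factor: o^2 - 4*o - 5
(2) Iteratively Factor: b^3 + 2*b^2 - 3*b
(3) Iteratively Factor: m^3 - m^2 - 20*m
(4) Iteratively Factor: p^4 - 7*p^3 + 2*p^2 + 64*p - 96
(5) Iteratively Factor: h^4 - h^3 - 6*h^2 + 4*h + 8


(1) = (o + 1)*(o - 5)
(2) = (b + 3)*(b^2 - b) = (b - 1)*(b + 3)*(b)
(3) = (m + 4)*(m^2 - 5*m) = (m - 5)*(m + 4)*(m)
(4) = (p + 3)*(p^3 - 10*p^2 + 32*p - 32) = (p - 4)*(p + 3)*(p^2 - 6*p + 8) = (p - 4)^2*(p + 3)*(p - 2)
(5) = (h - 2)*(h^3 + h^2 - 4*h - 4) = (h - 2)*(h + 2)*(h^2 - h - 2) = (h - 2)^2*(h + 2)*(h + 1)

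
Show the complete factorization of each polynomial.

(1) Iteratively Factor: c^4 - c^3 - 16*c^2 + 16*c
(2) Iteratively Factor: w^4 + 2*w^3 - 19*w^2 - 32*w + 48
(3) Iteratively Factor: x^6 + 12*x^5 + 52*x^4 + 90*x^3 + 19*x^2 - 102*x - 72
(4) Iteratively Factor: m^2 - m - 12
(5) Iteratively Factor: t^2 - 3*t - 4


(1) = (c + 4)*(c^3 - 5*c^2 + 4*c) = (c - 4)*(c + 4)*(c^2 - c) = c*(c - 4)*(c + 4)*(c - 1)
(2) = (w + 4)*(w^3 - 2*w^2 - 11*w + 12) = (w + 3)*(w + 4)*(w^2 - 5*w + 4) = (w - 4)*(w + 3)*(w + 4)*(w - 1)
(3) = (x + 3)*(x^5 + 9*x^4 + 25*x^3 + 15*x^2 - 26*x - 24) = (x + 1)*(x + 3)*(x^4 + 8*x^3 + 17*x^2 - 2*x - 24) = (x + 1)*(x + 3)*(x + 4)*(x^3 + 4*x^2 + x - 6) = (x + 1)*(x + 2)*(x + 3)*(x + 4)*(x^2 + 2*x - 3) = (x + 1)*(x + 2)*(x + 3)^2*(x + 4)*(x - 1)
(4) = (m - 4)*(m + 3)
(5) = (t - 4)*(t + 1)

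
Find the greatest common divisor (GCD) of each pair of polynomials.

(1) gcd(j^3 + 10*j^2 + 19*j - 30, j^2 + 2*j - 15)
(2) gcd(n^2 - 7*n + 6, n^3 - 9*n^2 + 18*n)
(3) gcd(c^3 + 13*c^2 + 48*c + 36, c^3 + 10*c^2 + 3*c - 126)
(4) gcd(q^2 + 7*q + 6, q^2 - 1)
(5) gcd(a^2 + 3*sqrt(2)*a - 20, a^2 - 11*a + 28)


(1) = gcd((j - 1)*(j + 5)*(j + 6), (j - 3)*(j + 5)) = j + 5
(2) = gcd((n - 6)*(n - 1), n*(n - 6)*(n - 3)) = n - 6
(3) = c + 6
(4) = q + 1
(5) = 1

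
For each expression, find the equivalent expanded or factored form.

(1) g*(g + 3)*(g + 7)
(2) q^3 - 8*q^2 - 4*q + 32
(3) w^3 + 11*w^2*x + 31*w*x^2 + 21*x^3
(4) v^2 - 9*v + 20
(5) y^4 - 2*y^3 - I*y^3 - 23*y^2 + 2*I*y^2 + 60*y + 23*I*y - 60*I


(1) = g^3 + 10*g^2 + 21*g
(2) = (q - 8)*(q - 2)*(q + 2)
(3) = (w + x)*(w + 3*x)*(w + 7*x)
(4) = (v - 5)*(v - 4)
(5) = (y - 4)*(y - 3)*(y + 5)*(y - I)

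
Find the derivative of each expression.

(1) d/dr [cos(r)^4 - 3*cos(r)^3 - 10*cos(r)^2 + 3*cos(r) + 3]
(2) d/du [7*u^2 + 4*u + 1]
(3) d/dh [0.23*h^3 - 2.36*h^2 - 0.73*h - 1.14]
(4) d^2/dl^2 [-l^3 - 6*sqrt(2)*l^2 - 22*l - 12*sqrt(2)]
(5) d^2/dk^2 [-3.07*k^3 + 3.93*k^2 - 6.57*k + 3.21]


(1) = (-4*cos(r)^3 + 9*cos(r)^2 + 20*cos(r) - 3)*sin(r)
(2) = 14*u + 4
(3) = 0.69*h^2 - 4.72*h - 0.73
(4) = -6*l - 12*sqrt(2)
(5) = 7.86 - 18.42*k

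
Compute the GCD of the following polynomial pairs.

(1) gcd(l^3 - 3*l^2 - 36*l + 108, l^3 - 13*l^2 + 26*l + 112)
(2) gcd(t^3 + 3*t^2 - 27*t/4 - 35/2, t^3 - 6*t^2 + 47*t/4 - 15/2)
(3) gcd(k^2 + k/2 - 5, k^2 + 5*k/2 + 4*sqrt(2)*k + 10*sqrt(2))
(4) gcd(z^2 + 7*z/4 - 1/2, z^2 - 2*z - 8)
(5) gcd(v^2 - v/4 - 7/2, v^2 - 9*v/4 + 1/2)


(1) = gcd((l - 6)*(l - 3)*(l + 6), (l - 8)*(l - 7)*(l + 2)) = 1
(2) = t - 5/2
(3) = gcd((k - 2)*(k + 5/2), (k + 5/2)*(k + 4*sqrt(2))) = k + 5/2
(4) = z + 2
(5) = v - 2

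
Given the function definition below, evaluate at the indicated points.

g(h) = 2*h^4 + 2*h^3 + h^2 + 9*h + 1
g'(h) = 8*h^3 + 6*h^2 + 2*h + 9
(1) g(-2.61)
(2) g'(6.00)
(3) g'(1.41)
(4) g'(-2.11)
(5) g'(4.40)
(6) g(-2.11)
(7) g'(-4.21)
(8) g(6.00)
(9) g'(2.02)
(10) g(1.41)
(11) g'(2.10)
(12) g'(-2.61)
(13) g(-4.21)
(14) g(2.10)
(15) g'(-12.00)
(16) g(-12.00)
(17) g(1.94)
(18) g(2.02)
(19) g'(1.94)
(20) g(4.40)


(1) = 41.57
(2) = 1965.00
(3) = 46.17
(4) = -43.66
(5) = 815.43
(6) = 7.32
(7) = -490.02
(8) = 3115.00
(9) = 103.46
(10) = 29.19
(11) = 113.75
(12) = -97.58
(13) = 459.88
(14) = 81.73
(15) = -12975.00
(16) = 38053.00
(17) = 65.16
(18) = 73.04
(19) = 93.87
(20) = 979.95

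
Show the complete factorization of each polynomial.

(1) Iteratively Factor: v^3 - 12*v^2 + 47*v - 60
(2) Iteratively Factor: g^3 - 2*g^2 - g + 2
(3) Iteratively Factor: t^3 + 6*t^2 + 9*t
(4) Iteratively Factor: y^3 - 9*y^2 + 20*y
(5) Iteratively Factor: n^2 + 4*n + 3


(1) = (v - 5)*(v^2 - 7*v + 12) = (v - 5)*(v - 4)*(v - 3)
(2) = (g - 1)*(g^2 - g - 2) = (g - 2)*(g - 1)*(g + 1)
(3) = (t + 3)*(t^2 + 3*t) = t*(t + 3)*(t + 3)
(4) = (y - 5)*(y^2 - 4*y) = (y - 5)*(y - 4)*(y)
(5) = (n + 3)*(n + 1)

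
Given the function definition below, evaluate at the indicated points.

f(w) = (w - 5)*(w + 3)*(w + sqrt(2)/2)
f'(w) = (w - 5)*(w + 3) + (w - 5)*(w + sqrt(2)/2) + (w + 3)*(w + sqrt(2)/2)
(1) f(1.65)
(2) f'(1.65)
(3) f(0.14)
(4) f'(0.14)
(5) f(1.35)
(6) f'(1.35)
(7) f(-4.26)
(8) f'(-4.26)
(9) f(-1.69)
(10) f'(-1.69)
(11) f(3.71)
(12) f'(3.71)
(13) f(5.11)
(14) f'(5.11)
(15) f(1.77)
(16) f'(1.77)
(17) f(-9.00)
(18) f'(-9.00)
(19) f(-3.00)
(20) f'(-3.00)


(1) = -36.72
(2) = -12.51
(3) = -12.93
(4) = -16.72
(5) = -32.66
(6) = -14.44
(7) = -41.45
(8) = 49.04
(9) = 8.61
(10) = -3.48
(11) = -38.23
(12) = 15.28
(13) = 5.19
(14) = 48.71
(15) = -38.17
(16) = -11.59
(17) = -696.60
(18) = 249.86
(19) = 0.00
(20) = 18.34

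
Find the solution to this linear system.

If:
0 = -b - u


Then:
b = -u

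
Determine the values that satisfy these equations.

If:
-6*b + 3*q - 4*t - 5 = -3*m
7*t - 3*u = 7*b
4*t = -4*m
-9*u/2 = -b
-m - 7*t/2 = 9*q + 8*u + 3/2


Then:
b = -2079/5735
m = 2277/5735
q = 262/17205
t = -2277/5735
u = -462/5735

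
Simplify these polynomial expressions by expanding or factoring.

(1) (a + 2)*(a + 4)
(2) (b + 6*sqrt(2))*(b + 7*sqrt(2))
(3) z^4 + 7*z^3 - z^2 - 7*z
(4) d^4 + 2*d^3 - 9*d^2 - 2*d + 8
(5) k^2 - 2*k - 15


(1) = a^2 + 6*a + 8
(2) = b^2 + 13*sqrt(2)*b + 84
(3) = z*(z - 1)*(z + 1)*(z + 7)
(4) = (d - 2)*(d - 1)*(d + 1)*(d + 4)
(5) = (k - 5)*(k + 3)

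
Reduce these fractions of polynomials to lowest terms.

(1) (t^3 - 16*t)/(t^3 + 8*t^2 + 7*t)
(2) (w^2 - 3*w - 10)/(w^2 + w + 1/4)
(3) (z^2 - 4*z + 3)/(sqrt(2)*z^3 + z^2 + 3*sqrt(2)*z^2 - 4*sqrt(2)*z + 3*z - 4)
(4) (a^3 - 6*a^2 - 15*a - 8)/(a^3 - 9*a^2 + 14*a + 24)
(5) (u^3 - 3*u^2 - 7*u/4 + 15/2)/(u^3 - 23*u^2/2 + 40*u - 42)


(1) = (t^2 - 16)/(t^2 + 8*t + 7)
(2) = (4*w^2 - 12*w - 40)/(4*w^2 + 4*w + 1)
(3) = (z - 3)/(sqrt(2)*z^2 + z*(1 + 4*sqrt(2)) + 4)
(4) = (a^2 - 7*a - 8)/(a^2 - 10*a + 24)
(5) = (4*u^2 - 4*u - 15)/(4*u^2 - 38*u + 84)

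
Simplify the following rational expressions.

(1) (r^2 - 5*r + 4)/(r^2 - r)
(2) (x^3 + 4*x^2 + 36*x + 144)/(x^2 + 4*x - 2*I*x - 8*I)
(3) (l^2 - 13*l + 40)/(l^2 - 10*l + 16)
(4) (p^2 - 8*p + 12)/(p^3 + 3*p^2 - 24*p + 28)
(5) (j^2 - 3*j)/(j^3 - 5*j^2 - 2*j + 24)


(1) = (r - 4)/r
(2) = (x^2 + 36)/(x - 2*I)
(3) = (l - 5)/(l - 2)
(4) = (p - 6)/(p^2 + 5*p - 14)
(5) = j/(j^2 - 2*j - 8)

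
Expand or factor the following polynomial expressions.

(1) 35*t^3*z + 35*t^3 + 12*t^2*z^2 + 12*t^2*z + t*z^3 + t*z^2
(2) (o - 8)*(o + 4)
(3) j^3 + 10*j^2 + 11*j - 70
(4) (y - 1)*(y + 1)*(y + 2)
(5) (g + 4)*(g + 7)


(1) = (5*t + z)*(7*t + z)*(t*z + t)
(2) = o^2 - 4*o - 32
(3) = (j - 2)*(j + 5)*(j + 7)
(4) = y^3 + 2*y^2 - y - 2
(5) = g^2 + 11*g + 28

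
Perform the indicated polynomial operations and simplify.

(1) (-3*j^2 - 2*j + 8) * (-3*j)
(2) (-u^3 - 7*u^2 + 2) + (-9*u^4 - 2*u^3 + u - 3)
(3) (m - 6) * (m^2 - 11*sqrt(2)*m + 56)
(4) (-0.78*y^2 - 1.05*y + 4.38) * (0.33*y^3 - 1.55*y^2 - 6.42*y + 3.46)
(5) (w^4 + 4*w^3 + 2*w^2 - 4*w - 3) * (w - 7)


(1) = 9*j^3 + 6*j^2 - 24*j
(2) = -9*u^4 - 3*u^3 - 7*u^2 + u - 1
(3) = m^3 - 11*sqrt(2)*m^2 - 6*m^2 + 56*m + 66*sqrt(2)*m - 336
(4) = -0.2574*y^5 + 0.8625*y^4 + 8.0805*y^3 - 2.7468*y^2 - 31.7526*y + 15.1548
(5) = w^5 - 3*w^4 - 26*w^3 - 18*w^2 + 25*w + 21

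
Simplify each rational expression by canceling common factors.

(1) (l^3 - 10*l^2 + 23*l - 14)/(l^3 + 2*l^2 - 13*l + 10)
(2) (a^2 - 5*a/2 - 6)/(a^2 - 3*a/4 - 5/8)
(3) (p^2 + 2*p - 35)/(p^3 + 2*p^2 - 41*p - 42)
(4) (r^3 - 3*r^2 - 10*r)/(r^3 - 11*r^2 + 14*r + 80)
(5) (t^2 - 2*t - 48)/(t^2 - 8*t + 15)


(1) = (l - 7)/(l + 5)
(2) = (8*a^2 - 20*a - 48)/(8*a^2 - 6*a - 5)
(3) = (p - 5)/(p^2 - 5*p - 6)
(4) = r/(r - 8)
(5) = (t^2 - 2*t - 48)/(t^2 - 8*t + 15)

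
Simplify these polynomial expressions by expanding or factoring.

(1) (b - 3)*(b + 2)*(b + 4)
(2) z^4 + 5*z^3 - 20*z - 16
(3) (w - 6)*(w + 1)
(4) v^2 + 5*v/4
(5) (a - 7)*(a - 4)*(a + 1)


(1) = b^3 + 3*b^2 - 10*b - 24
(2) = (z - 2)*(z + 1)*(z + 2)*(z + 4)
(3) = w^2 - 5*w - 6
(4) = v*(v + 5/4)
(5) = a^3 - 10*a^2 + 17*a + 28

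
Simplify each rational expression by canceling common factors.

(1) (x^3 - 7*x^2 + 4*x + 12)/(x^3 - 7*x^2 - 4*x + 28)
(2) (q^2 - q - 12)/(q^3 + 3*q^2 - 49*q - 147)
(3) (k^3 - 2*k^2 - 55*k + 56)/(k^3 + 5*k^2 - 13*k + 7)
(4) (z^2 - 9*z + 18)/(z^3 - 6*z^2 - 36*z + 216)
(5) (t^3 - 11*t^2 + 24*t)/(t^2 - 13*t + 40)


(1) = (x^2 - 5*x - 6)/(x^2 - 5*x - 14)
(2) = (q - 4)/(q^2 - 49)
(3) = (k - 8)/(k - 1)
(4) = (z - 3)/(z^2 - 36)
(5) = (t^2 - 3*t)/(t - 5)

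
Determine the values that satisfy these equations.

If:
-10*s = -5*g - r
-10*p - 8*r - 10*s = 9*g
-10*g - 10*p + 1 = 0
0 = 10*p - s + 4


Then:
g = 451/941
p = -3569/9410
r = -305/941
s = 195/941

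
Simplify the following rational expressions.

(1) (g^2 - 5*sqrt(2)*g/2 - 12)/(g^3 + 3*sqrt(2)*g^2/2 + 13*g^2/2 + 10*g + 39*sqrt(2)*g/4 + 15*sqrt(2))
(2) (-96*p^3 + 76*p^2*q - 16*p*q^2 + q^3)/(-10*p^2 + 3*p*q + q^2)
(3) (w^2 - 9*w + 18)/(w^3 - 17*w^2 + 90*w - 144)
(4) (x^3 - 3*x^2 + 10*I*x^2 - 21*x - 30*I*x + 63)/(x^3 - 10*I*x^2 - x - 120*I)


(1) = (8*g - 32*sqrt(2))/(8*g^2 + 52*g + 80)
(2) = (48*p^2 - 14*p*q + q^2)/(5*p + q)
(3) = 1/(w - 8)
(4) = (x^2 + x*(-3 + 7*I) - 21*I)/(x^2 - 13*I*x - 40)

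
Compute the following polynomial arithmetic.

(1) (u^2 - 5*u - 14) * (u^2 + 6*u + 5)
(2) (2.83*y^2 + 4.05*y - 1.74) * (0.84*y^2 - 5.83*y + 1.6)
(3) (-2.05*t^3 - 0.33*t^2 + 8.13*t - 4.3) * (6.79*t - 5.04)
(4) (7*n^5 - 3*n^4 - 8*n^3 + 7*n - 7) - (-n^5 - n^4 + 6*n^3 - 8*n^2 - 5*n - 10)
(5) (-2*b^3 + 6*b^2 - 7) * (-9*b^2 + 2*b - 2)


(1) = u^4 + u^3 - 39*u^2 - 109*u - 70
(2) = 2.3772*y^4 - 13.0969*y^3 - 20.5451*y^2 + 16.6242*y - 2.784
(3) = -13.9195*t^4 + 8.0913*t^3 + 56.8659*t^2 - 70.1722*t + 21.672
(4) = 8*n^5 - 2*n^4 - 14*n^3 + 8*n^2 + 12*n + 3
(5) = 18*b^5 - 58*b^4 + 16*b^3 + 51*b^2 - 14*b + 14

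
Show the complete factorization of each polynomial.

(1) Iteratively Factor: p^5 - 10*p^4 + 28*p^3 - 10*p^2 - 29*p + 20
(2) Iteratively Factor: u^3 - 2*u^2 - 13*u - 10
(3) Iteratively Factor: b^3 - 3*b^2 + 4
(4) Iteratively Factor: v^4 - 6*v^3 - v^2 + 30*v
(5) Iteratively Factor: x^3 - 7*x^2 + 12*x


(1) = (p - 4)*(p^4 - 6*p^3 + 4*p^2 + 6*p - 5) = (p - 5)*(p - 4)*(p^3 - p^2 - p + 1) = (p - 5)*(p - 4)*(p - 1)*(p^2 - 1) = (p - 5)*(p - 4)*(p - 1)^2*(p + 1)
(2) = (u + 2)*(u^2 - 4*u - 5) = (u + 1)*(u + 2)*(u - 5)
(3) = (b + 1)*(b^2 - 4*b + 4) = (b - 2)*(b + 1)*(b - 2)
(4) = (v - 5)*(v^3 - v^2 - 6*v) = (v - 5)*(v - 3)*(v^2 + 2*v) = (v - 5)*(v - 3)*(v + 2)*(v)
(5) = (x - 4)*(x^2 - 3*x) = x*(x - 4)*(x - 3)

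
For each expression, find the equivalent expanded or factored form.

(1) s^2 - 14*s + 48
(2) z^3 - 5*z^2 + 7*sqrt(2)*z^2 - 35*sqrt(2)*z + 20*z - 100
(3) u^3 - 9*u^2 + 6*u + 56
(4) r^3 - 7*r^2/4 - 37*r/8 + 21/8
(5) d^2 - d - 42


(1) = (s - 8)*(s - 6)
(2) = (z - 5)*(z + 2*sqrt(2))*(z + 5*sqrt(2))
(3) = (u - 7)*(u - 4)*(u + 2)
(4) = (r - 3)*(r - 1/2)*(r + 7/4)
(5) = (d - 7)*(d + 6)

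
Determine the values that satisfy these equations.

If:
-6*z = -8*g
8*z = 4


Then:
g = 3/8
z = 1/2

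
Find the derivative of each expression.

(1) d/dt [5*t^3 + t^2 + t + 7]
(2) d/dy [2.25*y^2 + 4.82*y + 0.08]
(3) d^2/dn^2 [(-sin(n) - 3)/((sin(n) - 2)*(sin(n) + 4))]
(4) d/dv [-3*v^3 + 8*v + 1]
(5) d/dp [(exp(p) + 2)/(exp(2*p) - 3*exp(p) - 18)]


(1) = 15*t^2 + 2*t + 1
(2) = 4.5*y + 4.82
(3) = (sin(n)^5 + 10*sin(n)^4 + 64*sin(n)^3 + 106*sin(n)^2 + 28*sin(n) - 104)/((sin(n) - 2)^3*(sin(n) + 4)^3)
(4) = 8 - 9*v^2
(5) = (-(exp(p) + 2)*(2*exp(p) - 3) + exp(2*p) - 3*exp(p) - 18)*exp(p)/(-exp(2*p) + 3*exp(p) + 18)^2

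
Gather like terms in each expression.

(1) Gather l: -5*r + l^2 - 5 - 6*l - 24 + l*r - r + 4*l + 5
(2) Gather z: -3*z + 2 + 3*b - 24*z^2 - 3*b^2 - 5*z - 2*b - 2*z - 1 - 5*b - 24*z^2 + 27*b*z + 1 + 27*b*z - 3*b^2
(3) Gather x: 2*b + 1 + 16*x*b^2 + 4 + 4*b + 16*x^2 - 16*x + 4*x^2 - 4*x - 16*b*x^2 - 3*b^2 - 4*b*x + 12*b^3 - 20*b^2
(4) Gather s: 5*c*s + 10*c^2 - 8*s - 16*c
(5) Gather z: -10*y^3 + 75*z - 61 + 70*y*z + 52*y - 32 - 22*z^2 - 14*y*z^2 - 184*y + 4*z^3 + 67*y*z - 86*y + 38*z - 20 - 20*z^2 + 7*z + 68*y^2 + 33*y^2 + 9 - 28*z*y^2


(1) = l^2 + l*(r - 2) - 6*r - 24
(2) = -6*b^2 - 4*b - 48*z^2 + z*(54*b - 10) + 2
(3) = 12*b^3 - 23*b^2 + 6*b + x^2*(20 - 16*b) + x*(16*b^2 - 4*b - 20) + 5
(4) = 10*c^2 - 16*c + s*(5*c - 8)
(5) = -10*y^3 + 101*y^2 - 218*y + 4*z^3 + z^2*(-14*y - 42) + z*(-28*y^2 + 137*y + 120) - 104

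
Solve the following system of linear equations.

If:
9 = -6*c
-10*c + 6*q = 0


Then:
c = -3/2
q = -5/2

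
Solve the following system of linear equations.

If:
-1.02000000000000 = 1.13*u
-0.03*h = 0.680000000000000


Then:
h = -22.67
u = -0.90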